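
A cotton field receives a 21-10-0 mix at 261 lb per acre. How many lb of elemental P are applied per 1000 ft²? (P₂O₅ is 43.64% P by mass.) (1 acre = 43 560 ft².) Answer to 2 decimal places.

0.26 lb P per thousand sq ft

P₂O₅ per acre = 261 × 10% = 26.1 lb.
Elemental P = 26.1 × 0.4364 = 11.39 lb per acre.
Convert to per 1000 ft²: 11.39 × 0.0229568 = 0.261479 lb.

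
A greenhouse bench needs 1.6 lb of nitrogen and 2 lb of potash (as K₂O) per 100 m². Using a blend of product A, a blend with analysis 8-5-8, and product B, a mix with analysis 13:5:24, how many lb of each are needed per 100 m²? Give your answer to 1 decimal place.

With a, b = lb per 100 m² of product A and product B:
N: 0.08·a + 0.13·b = 1.6
K₂O: 0.08·a + 0.24·b = 2
Eliminate b: (row1) − 0.13/0.24·(row2) → 0.0366667·a = 0.516667, so a = 14.0909.
Then b = (2 − 0.08·14.0909) / 0.24 = 3.63636.

14.1 lb product A, 3.6 lb product B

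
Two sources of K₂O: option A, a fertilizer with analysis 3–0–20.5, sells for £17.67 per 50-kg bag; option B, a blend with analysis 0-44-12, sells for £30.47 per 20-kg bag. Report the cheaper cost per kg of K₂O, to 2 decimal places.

option A: K₂O per bag = 50 × 20.5% = 10.25 kg; cost = 17.67 / 10.25 = £1.7239/kg K₂O.
option B: K₂O per bag = 20 × 12% = 2.4 kg; cost = 30.47 / 2.4 = £12.6958/kg K₂O.
option A is cheaper.

£1.72 per kg K₂O (option A)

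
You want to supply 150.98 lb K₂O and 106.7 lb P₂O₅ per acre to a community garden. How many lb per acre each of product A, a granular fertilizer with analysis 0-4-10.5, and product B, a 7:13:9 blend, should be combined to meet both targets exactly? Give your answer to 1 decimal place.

With a, b = lb per acre of product A and product B:
K₂O: 0.105·a + 0.09·b = 150.98
P₂O₅: 0.04·a + 0.13·b = 106.7
From row1: a = (150.98 − 0.09·b) / 0.105.
Into row2: 0.04·(150.98 − 0.09·b)/0.105 + 0.13·b = 106.7 → b = 513.861, a = 997.453.

997.5 lb product A, 513.9 lb product B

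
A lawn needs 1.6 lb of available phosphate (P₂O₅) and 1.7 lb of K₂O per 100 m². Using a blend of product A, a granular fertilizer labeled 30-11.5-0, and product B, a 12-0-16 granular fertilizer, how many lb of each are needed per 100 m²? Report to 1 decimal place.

With a, b = lb per 100 m² of product A and product B:
P₂O₅: 0.115·a + 0·b = 1.6
K₂O: 0·a + 0.16·b = 1.7
Solving simultaneously: a = 13.913, b = 10.625.

13.9 lb product A, 10.6 lb product B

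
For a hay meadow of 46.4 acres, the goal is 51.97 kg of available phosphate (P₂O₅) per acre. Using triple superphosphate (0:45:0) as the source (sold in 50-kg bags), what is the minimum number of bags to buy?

108 bags

Product per acre = 51.97 / 45% = 115.489 kg.
Total product = 115.489 × 46.4 = 5358.68 kg.
Bags = ⌈5358.68 / 50⌉ = 108.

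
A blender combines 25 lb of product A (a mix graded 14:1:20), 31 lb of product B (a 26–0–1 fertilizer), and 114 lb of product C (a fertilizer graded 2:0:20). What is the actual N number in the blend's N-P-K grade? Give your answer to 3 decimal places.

8.141% N

Total mass = 25 + 31 + 114 = 170 lb.
N mass = 14%×25 + 26%×31 + 2%×114 = 13.84 lb.
% N = 13.84 / 170 = 8.14118%.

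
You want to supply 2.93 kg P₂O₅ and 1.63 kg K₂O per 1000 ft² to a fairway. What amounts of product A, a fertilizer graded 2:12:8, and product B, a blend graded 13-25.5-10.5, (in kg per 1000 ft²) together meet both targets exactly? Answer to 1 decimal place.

13.8 kg product A, 5.0 kg product B

Per-1000 ft² balance (a = product A, b = product B):
P₂O₅: 0.12·a + 0.255·b = 2.93
K₂O: 0.08·a + 0.105·b = 1.63
Eliminate b: (row1) − 0.255/0.105·(row2) → -0.0742857·a = -1.02857, so a = 13.8462.
Then b = (1.63 − 0.08·13.8462) / 0.105 = 4.97436.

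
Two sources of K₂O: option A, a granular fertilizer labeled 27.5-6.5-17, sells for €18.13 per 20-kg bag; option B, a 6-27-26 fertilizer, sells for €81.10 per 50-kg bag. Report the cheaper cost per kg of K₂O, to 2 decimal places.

€5.33 per kg K₂O (option A)

option A: K₂O per bag = 20 × 17% = 3.4 kg; cost = 18.13 / 3.4 = €5.3324/kg K₂O.
option B: K₂O per bag = 50 × 26% = 13 kg; cost = 81.10 / 13 = €6.2385/kg K₂O.
option A is cheaper.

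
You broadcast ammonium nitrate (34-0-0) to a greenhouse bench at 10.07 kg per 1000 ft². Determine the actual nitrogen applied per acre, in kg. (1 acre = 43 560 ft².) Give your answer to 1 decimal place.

149.1 kg N per acre

nitrogen per 1000 ft² = 10.07 × 34% = 3.4238 kg.
Convert to per acre: 3.4238 × 43.56 = 149.141 kg.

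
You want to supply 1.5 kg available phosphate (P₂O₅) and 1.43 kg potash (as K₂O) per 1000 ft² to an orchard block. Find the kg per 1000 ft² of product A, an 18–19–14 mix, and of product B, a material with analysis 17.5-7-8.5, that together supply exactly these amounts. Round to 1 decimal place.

With a, b = kg per 1000 ft² of product A and product B:
P₂O₅: 0.19·a + 0.07·b = 1.5
K₂O: 0.14·a + 0.085·b = 1.43
Eliminate b: (row1) − 0.07/0.085·(row2) → 0.0747059·a = 0.322353, so a = 4.31496.
Then b = (1.43 − 0.14·4.31496) / 0.085 = 9.71654.

4.3 kg product A, 9.7 kg product B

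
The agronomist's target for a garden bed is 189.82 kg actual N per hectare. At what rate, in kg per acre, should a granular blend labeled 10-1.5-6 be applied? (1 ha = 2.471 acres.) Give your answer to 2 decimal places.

768.19 kg of product per acre

Product per hectare = 189.82 / 10% = 1898.2 kg.
Convert to per acre: 1898.2 × 0.404694 = 768.191 kg.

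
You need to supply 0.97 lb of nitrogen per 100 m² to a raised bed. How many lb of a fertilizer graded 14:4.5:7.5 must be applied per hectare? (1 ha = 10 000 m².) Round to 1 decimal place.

Product per 100 m² = 0.97 / 14% = 6.92857 lb.
Convert to per hectare: 6.92857 × 100 = 692.857 lb.

692.9 lb of product per hectare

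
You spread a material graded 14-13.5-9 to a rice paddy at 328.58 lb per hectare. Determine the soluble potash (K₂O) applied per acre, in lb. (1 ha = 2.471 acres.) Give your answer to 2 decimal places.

K₂O per hectare = 328.58 × 9% = 29.5722 lb.
Convert to per acre: 29.5722 × 0.404694 = 11.9677 lb.

11.97 lb K₂O per acre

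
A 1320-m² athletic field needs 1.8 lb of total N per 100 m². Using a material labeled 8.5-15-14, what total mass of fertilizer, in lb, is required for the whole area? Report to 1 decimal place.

279.5 lb

Product per 100 m² = 1.8 / 8.5% = 21.1765 lb.
Total product = 21.1765 × 1320 / 100 = 279.529 lb.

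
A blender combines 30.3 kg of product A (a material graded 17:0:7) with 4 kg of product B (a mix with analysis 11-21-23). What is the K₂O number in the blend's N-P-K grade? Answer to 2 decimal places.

Total mass = 30.3 + 4 = 34.3 kg.
K₂O mass = 7%×30.3 + 23%×4 = 3.041 kg.
% K₂O = 3.041 / 34.3 = 8.86589%.

8.87% K₂O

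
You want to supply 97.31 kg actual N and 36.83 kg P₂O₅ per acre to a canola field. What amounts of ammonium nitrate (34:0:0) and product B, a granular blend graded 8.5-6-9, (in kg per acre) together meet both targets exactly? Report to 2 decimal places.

Let a = kg of ammonium nitrate, b = kg of product B (per acre).
N: 0.34·a + 0.085·b = 97.31
P₂O₅: 0·a + 0.06·b = 36.83
Solving simultaneously: a = 132.748, b = 613.833.

132.75 kg ammonium nitrate, 613.83 kg product B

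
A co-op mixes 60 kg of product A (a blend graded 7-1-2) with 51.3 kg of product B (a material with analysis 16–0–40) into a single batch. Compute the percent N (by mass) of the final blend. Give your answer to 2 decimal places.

Total mass = 60 + 51.3 = 111.3 kg.
N mass = 7%×60 + 16%×51.3 = 12.408 kg.
% N = 12.408 / 111.3 = 11.1482%.

11.15% N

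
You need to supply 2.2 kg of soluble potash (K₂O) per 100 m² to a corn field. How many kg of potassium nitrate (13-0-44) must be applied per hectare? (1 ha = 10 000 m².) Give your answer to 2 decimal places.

500.00 kg of product per hectare

Product per 100 m² = 2.2 / 44% = 5 kg.
Convert to per hectare: 5 × 100 = 500 kg.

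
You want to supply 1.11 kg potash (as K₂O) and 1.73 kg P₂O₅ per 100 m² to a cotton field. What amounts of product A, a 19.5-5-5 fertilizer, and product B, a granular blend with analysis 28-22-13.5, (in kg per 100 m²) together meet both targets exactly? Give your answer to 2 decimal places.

Per-100 m² balance (a = product A, b = product B):
K₂O: 0.05·a + 0.135·b = 1.11
P₂O₅: 0.05·a + 0.22·b = 1.73
Eliminate b: (row1) − 0.135/0.22·(row2) → 0.0193182·a = 0.0484091, so a = 2.50588.
Then b = (1.73 − 0.05·2.50588) / 0.22 = 7.29412.

2.51 kg product A, 7.29 kg product B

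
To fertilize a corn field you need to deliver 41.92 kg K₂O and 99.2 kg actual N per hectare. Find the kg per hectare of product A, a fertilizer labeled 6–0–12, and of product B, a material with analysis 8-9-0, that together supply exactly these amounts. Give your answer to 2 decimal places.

349.33 kg product A, 978.00 kg product B

With a, b = kg per hectare of product A and product B:
K₂O: 0.12·a + 0·b = 41.92
N: 0.06·a + 0.08·b = 99.2
From row1: a = (41.92 − 0·b) / 0.12.
Into row2: 0.06·(41.92 − 0·b)/0.12 + 0.08·b = 99.2 → b = 978, a = 349.333.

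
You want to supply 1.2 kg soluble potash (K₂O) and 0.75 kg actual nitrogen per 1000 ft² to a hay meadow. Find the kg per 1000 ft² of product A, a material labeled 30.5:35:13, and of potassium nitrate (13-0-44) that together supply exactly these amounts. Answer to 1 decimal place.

1.5 kg product A, 2.3 kg potassium nitrate

With a, b = kg per 1000 ft² of product A and potassium nitrate:
K₂O: 0.13·a + 0.44·b = 1.2
N: 0.305·a + 0.13·b = 0.75
From row1: a = (1.2 − 0.44·b) / 0.13.
Into row2: 0.305·(1.2 − 0.44·b)/0.13 + 0.13·b = 0.75 → b = 2.289, a = 1.48338.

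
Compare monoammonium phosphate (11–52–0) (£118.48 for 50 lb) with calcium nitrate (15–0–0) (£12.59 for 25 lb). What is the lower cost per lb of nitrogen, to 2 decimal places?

£3.36 per lb N (calcium nitrate)

monoammonium phosphate: N per bag = 50 × 11% = 5.5 lb; cost = 118.48 / 5.5 = £21.5418/lb N.
calcium nitrate: N per bag = 25 × 15% = 3.75 lb; cost = 12.59 / 3.75 = £3.3573/lb N.
calcium nitrate is cheaper.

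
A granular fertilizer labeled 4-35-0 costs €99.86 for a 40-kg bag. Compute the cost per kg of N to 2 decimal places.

N in bag = 40 × 4% = 1.6 kg.
Cost per kg N = €99.86 / 1.6 = €62.4125.

€62.41 per kg N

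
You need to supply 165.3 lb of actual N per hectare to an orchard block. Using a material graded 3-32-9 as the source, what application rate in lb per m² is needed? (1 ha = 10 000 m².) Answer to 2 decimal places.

Product per hectare = 165.3 / 3% = 5510 lb.
Convert to per m²: 5510 × 0.0001 = 0.551 lb.

0.55 lb of product per sq m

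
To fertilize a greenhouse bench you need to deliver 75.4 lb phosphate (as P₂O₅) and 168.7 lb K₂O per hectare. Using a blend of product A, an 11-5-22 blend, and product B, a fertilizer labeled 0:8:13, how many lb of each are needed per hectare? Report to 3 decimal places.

Let a = lb of product A, b = lb of product B (per hectare).
P₂O₅: 0.05·a + 0.08·b = 75.4
K₂O: 0.22·a + 0.13·b = 168.7
Eliminate a: (row1) − 0.05/0.22·(row2) → 0.0504545·b = 37.0591, so b = 734.5045.
Back-substitute: a = (75.4 − 0.08·734.5045) / 0.05 = 332.7928.

332.793 lb product A, 734.505 lb product B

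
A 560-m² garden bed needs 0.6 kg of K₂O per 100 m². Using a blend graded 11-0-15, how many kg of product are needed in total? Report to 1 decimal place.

Product per 100 m² = 0.6 / 15% = 4 kg.
Total product = 4 × 560 / 100 = 22.4 kg.

22.4 kg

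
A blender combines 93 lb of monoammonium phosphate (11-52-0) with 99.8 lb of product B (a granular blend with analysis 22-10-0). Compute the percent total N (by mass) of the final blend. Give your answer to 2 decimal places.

Total mass = 93 + 99.8 = 192.8 lb.
N mass = 11%×93 + 22%×99.8 = 32.186 lb.
% N = 32.186 / 192.8 = 16.694%.

16.69% N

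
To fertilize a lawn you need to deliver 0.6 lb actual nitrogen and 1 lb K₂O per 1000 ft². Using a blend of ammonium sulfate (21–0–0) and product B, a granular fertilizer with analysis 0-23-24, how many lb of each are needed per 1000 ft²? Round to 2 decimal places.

With a, b = lb per 1000 ft² of ammonium sulfate and product B:
N: 0.21·a + 0·b = 0.6
K₂O: 0·a + 0.24·b = 1
Solving simultaneously: a = 2.85714, b = 4.16667.

2.86 lb ammonium sulfate, 4.17 lb product B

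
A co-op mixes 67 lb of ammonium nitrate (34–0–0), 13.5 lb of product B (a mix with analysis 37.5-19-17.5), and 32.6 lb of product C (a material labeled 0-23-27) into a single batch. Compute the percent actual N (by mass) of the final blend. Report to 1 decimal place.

24.6% N

Total mass = 67 + 13.5 + 32.6 = 113.1 lb.
N mass = 34%×67 + 37.5%×13.5 + 0%×32.6 = 27.8425 lb.
% N = 27.8425 / 113.1 = 24.6176%.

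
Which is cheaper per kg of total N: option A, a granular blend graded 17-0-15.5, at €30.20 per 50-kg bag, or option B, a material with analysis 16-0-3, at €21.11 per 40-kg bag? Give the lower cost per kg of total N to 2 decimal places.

€3.30 per kg N (option B)

option A: N per bag = 50 × 17% = 8.5 kg; cost = 30.20 / 8.5 = €3.5529/kg N.
option B: N per bag = 40 × 16% = 6.4 kg; cost = 21.11 / 6.4 = €3.2984/kg N.
option B is cheaper.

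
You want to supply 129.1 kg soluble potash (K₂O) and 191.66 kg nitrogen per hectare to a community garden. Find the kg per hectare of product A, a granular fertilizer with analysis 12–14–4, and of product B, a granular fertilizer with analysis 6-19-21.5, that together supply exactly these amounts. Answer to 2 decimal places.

With a, b = kg per hectare of product A and product B:
K₂O: 0.04·a + 0.215·b = 129.1
N: 0.12·a + 0.06·b = 191.66
Eliminate b: (row1) − 0.215/0.06·(row2) → -0.39·a = -557.682, so a = 1429.953.
Then b = (191.66 − 0.12·1429.953) / 0.06 = 334.427.

1429.95 kg product A, 334.43 kg product B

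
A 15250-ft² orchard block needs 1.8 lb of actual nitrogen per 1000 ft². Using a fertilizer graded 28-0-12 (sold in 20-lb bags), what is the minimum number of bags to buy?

5 bags

Product per 1000 ft² = 1.8 / 28% = 6.42857 lb.
Total product = 6.42857 × 15250 / 1000 = 98.0357 lb.
Bags = ⌈98.0357 / 20⌉ = 5.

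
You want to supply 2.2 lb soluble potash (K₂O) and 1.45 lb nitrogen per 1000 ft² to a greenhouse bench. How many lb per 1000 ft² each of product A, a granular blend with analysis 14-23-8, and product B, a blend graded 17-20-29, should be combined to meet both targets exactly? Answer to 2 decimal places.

Let a = lb of product A, b = lb of product B (per 1000 ft²).
K₂O: 0.08·a + 0.29·b = 2.2
N: 0.14·a + 0.17·b = 1.45
Eliminate b: (row1) − 0.29/0.17·(row2) → -0.158824·a = -0.273529, so a = 1.72222.
Then b = (1.45 − 0.14·1.72222) / 0.17 = 7.11111.

1.72 lb product A, 7.11 lb product B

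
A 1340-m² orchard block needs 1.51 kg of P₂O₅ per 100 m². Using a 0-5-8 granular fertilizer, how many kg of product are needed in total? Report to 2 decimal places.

Product per 100 m² = 1.51 / 5% = 30.2 kg.
Total product = 30.2 × 1340 / 100 = 404.68 kg.

404.68 kg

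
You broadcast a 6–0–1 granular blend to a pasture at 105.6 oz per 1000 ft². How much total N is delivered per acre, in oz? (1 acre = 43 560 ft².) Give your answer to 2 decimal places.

nitrogen per 1000 ft² = 105.6 × 6% = 6.336 oz.
Convert to per acre: 6.336 × 43.56 = 275.996 oz.

276.00 oz N per acre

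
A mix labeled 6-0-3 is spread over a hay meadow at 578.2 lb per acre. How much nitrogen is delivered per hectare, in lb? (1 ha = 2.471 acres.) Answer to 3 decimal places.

nitrogen per acre = 578.2 × 6% = 34.692 lb.
Convert to per hectare: 34.692 × 2.471 = 85.7239 lb.

85.724 lb N per hectare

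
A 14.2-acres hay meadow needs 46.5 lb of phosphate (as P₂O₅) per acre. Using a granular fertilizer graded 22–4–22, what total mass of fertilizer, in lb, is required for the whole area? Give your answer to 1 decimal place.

16507.5 lb

Product per acre = 46.5 / 4% = 1162.5 lb.
Total product = 1162.5 × 14.2 = 16507.5 lb.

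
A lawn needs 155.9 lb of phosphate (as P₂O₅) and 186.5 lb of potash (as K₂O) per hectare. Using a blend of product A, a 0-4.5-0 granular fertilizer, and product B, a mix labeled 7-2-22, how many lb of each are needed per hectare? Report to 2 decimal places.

Let a = lb of product A, b = lb of product B (per hectare).
P₂O₅: 0.045·a + 0.02·b = 155.9
K₂O: 0·a + 0.22·b = 186.5
Solving simultaneously: a = 3087.677, b = 847.727.

3087.68 lb product A, 847.73 lb product B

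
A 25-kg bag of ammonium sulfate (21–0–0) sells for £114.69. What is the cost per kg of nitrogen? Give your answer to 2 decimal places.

N in bag = 25 × 21% = 5.25 kg.
Cost per kg N = £114.69 / 5.25 = £21.8457.

£21.85 per kg N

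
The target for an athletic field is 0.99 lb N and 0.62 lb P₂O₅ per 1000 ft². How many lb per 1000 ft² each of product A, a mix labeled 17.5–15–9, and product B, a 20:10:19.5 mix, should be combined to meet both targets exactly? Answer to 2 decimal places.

2.00 lb product A, 3.20 lb product B

With a, b = lb per 1000 ft² of product A and product B:
N: 0.175·a + 0.2·b = 0.99
P₂O₅: 0.15·a + 0.1·b = 0.62
Solving simultaneously: a = 2, b = 3.2.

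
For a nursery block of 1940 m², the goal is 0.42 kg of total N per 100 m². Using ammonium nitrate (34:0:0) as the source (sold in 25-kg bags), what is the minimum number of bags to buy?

1 bags

Product per 100 m² = 0.42 / 34% = 1.23529 kg.
Total product = 1.23529 × 1940 / 100 = 23.9647 kg.
Bags = ⌈23.9647 / 25⌉ = 1.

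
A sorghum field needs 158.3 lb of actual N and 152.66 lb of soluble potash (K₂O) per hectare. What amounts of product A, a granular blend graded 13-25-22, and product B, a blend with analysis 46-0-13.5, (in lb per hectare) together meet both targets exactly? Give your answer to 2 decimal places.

584.02 lb product A, 179.08 lb product B

Let a = lb of product A, b = lb of product B (per hectare).
N: 0.13·a + 0.46·b = 158.3
K₂O: 0.22·a + 0.135·b = 152.66
Eliminate a: (row1) − 0.13/0.22·(row2) → 0.380227·b = 68.0918, so b = 179.082.
Back-substitute: a = (158.3 − 0.46·179.082) / 0.13 = 584.018.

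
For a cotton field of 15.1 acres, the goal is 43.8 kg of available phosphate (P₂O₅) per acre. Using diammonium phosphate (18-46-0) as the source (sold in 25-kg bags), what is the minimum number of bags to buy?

58 bags

Product per acre = 43.8 / 46% = 95.2174 kg.
Total product = 95.2174 × 15.1 = 1437.78 kg.
Bags = ⌈1437.78 / 25⌉ = 58.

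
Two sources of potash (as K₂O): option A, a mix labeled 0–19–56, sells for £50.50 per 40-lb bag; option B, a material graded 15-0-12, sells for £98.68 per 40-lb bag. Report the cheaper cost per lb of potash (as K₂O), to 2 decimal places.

option A: K₂O per bag = 40 × 56% = 22.4 lb; cost = 50.50 / 22.4 = £2.2545/lb K₂O.
option B: K₂O per bag = 40 × 12% = 4.8 lb; cost = 98.68 / 4.8 = £20.5583/lb K₂O.
option A is cheaper.

£2.25 per lb K₂O (option A)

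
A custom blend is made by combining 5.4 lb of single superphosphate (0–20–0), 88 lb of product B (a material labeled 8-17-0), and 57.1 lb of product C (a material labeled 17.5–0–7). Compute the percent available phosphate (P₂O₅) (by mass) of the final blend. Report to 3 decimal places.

Total mass = 5.4 + 88 + 57.1 = 150.5 lb.
P₂O₅ mass = 20%×5.4 + 17%×88 + 0%×57.1 = 16.04 lb.
% P₂O₅ = 16.04 / 150.5 = 10.6578%.

10.658% P₂O₅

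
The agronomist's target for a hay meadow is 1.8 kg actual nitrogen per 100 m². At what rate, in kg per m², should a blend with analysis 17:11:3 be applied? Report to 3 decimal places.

Product per 100 m² = 1.8 / 17% = 10.5882 kg.
Convert to per m²: 10.5882 × 0.01 = 0.105882 kg.

0.106 kg of product per sq m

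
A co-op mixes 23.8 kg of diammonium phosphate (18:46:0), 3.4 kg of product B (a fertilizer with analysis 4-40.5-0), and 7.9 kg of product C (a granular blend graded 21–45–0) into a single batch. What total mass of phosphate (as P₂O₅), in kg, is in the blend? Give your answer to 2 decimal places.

15.88 kg P₂O₅

P₂O₅ mass = 46%×23.8 + 40.5%×3.4 + 45%×7.9 = 15.88 kg.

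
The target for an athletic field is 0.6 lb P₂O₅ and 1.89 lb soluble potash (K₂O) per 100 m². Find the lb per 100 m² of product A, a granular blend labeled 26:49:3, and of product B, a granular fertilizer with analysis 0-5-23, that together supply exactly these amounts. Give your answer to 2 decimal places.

0.39 lb product A, 8.17 lb product B

With a, b = lb per 100 m² of product A and product B:
P₂O₅: 0.49·a + 0.05·b = 0.6
K₂O: 0.03·a + 0.23·b = 1.89
Eliminate a: (row1) − 0.49/0.03·(row2) → -3.70667·b = -30.27, so b = 8.16637.
Back-substitute: a = (0.6 − 0.05·8.16637) / 0.49 = 0.391187.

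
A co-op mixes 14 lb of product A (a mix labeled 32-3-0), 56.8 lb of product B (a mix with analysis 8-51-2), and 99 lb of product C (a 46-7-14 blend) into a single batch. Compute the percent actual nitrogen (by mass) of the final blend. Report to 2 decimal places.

Total mass = 14 + 56.8 + 99 = 169.8 lb.
N mass = 32%×14 + 8%×56.8 + 46%×99 = 54.564 lb.
% N = 54.564 / 169.8 = 32.1343%.

32.13% N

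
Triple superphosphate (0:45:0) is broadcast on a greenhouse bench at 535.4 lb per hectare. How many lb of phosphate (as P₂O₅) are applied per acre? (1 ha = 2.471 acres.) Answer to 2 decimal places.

P₂O₅ per hectare = 535.4 × 45% = 240.93 lb.
Convert to per acre: 240.93 × 0.404694 = 97.503 lb.

97.50 lb P₂O₅ per acre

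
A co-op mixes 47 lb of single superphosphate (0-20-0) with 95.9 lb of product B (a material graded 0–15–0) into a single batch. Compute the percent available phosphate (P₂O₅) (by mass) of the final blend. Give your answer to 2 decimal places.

Total mass = 47 + 95.9 = 142.9 lb.
P₂O₅ mass = 20%×47 + 15%×95.9 = 23.785 lb.
% P₂O₅ = 23.785 / 142.9 = 16.6445%.

16.64% P₂O₅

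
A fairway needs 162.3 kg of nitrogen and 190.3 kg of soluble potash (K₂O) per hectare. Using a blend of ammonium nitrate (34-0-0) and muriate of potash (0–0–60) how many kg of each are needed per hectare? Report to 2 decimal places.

Per-hectare balance (a = ammonium nitrate, b = muriate of potash):
N: 0.34·a + 0·b = 162.3
K₂O: 0·a + 0.6·b = 190.3
Solving simultaneously: a = 477.353, b = 317.167.

477.35 kg ammonium nitrate, 317.17 kg muriate of potash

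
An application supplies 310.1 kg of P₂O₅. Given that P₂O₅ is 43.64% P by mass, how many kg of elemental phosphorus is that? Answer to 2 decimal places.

P = 310.1 × 0.4364 = 135.328 kg.

135.33 kg P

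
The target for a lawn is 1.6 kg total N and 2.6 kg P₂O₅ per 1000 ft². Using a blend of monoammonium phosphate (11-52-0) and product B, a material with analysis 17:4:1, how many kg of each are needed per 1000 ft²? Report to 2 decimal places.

With a, b = kg per 1000 ft² of monoammonium phosphate and product B:
N: 0.11·a + 0.17·b = 1.6
P₂O₅: 0.52·a + 0.04·b = 2.6
Eliminate a: (row1) − 0.11/0.52·(row2) → 0.161538·b = 1.05, so b = 6.5.
Back-substitute: a = (1.6 − 0.17·6.5) / 0.11 = 4.5.

4.50 kg monoammonium phosphate, 6.50 kg product B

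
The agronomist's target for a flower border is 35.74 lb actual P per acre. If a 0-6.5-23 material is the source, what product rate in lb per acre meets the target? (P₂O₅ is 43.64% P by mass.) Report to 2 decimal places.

1259.96 lb of product per acre

As P₂O₅: 35.74 / 0.4364 = 81.8973 lb per acre.
Product per acre = 81.8973 / 6.5% = 1259.959 lb.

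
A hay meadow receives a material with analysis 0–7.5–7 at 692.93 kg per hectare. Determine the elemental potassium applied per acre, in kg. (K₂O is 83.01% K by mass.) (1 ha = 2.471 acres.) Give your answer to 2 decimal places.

16.29 kg K per acre

K₂O per hectare = 692.93 × 7% = 48.5051 kg.
Elemental K = 48.5051 × 0.8301 = 40.2641 kg per hectare.
Convert to per acre: 40.2641 × 0.404694 = 16.2947 kg.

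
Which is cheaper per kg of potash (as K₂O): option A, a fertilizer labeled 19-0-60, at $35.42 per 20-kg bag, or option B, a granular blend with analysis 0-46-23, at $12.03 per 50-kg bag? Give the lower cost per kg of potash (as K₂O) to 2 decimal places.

option A: K₂O per bag = 20 × 60% = 12 kg; cost = 35.42 / 12 = $2.9517/kg K₂O.
option B: K₂O per bag = 50 × 23% = 11.5 kg; cost = 12.03 / 11.5 = $1.0461/kg K₂O.
option B is cheaper.

$1.05 per kg K₂O (option B)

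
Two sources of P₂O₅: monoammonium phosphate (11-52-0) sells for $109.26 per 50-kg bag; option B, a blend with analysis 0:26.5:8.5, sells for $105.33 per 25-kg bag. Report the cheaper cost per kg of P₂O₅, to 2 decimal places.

$4.20 per kg P₂O₅ (monoammonium phosphate)

monoammonium phosphate: P₂O₅ per bag = 50 × 52% = 26 kg; cost = 109.26 / 26 = $4.2023/kg P₂O₅.
option B: P₂O₅ per bag = 25 × 26.5% = 6.625 kg; cost = 105.33 / 6.625 = $15.8989/kg P₂O₅.
monoammonium phosphate is cheaper.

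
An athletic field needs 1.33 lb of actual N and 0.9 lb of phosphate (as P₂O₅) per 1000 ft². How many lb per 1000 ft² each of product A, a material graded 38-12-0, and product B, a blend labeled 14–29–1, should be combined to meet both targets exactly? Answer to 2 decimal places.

Let a = lb of product A, b = lb of product B (per 1000 ft²).
N: 0.38·a + 0.14·b = 1.33
P₂O₅: 0.12·a + 0.29·b = 0.9
Eliminate a: (row1) − 0.38/0.12·(row2) → -0.778333·b = -1.52, so b = 1.95289.
Back-substitute: a = (1.33 − 0.14·1.95289) / 0.38 = 2.78051.

2.78 lb product A, 1.95 lb product B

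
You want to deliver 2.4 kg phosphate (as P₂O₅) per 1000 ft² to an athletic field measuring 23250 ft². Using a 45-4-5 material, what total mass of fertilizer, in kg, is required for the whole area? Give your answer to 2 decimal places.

1395.00 kg

Product per 1000 ft² = 2.4 / 4% = 60 kg.
Total product = 60 × 23250 / 1000 = 1395 kg.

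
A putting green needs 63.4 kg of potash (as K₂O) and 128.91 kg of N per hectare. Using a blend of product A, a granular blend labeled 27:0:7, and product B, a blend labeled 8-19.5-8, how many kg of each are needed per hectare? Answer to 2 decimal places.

327.55 kg product A, 505.89 kg product B

With a, b = kg per hectare of product A and product B:
K₂O: 0.07·a + 0.08·b = 63.4
N: 0.27·a + 0.08·b = 128.91
Eliminate b: (row1) − 0.08/0.08·(row2) → -0.2·a = -65.51, so a = 327.55.
Then b = (128.91 − 0.27·327.55) / 0.08 = 505.894.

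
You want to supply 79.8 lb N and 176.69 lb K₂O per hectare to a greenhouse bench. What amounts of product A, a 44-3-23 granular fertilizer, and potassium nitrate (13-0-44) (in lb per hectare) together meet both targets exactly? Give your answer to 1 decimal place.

74.2 lb product A, 362.8 lb potassium nitrate

With a, b = lb per hectare of product A and potassium nitrate:
N: 0.44·a + 0.13·b = 79.8
K₂O: 0.23·a + 0.44·b = 176.69
Eliminate b: (row1) − 0.13/0.44·(row2) → 0.372045·a = 27.5961, so a = 74.1741.
Then b = (176.69 − 0.23·74.1741) / 0.44 = 362.795.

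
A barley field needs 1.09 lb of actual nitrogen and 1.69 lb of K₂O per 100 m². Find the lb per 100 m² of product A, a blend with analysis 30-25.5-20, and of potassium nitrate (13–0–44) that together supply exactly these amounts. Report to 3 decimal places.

2.452 lb product A, 2.726 lb potassium nitrate

Per-100 m² balance (a = product A, b = potassium nitrate):
N: 0.3·a + 0.13·b = 1.09
K₂O: 0.2·a + 0.44·b = 1.69
From row1: a = (1.09 − 0.13·b) / 0.3.
Into row2: 0.2·(1.09 − 0.13·b)/0.3 + 0.44·b = 1.69 → b = 2.72642, a = 2.45189.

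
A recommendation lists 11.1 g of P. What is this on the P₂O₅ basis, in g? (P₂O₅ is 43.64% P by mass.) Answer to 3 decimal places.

25.435 g P₂O₅

P₂O₅ = 11.1 / 0.4364 = 25.4354 g.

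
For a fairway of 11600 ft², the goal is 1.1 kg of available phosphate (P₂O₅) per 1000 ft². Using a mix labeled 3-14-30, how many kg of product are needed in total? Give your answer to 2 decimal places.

Product per 1000 ft² = 1.1 / 14% = 7.85714 kg.
Total product = 7.85714 × 11600 / 1000 = 91.1429 kg.

91.14 kg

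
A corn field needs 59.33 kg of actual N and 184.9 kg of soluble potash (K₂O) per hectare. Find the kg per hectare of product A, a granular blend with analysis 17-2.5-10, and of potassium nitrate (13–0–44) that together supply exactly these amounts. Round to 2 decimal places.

Let a = kg of product A, b = kg of potassium nitrate (per hectare).
N: 0.17·a + 0.13·b = 59.33
K₂O: 0.1·a + 0.44·b = 184.9
Solving simultaneously: a = 33.466, b = 412.621.

33.47 kg product A, 412.62 kg potassium nitrate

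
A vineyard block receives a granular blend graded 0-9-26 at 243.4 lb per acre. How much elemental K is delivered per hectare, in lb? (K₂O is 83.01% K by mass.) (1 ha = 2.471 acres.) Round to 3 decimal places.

129.807 lb K per hectare

K₂O per acre = 243.4 × 26% = 63.284 lb.
Elemental K = 63.284 × 0.8301 = 52.532 lb per acre.
Convert to per hectare: 52.532 × 2.471 = 129.8067 lb.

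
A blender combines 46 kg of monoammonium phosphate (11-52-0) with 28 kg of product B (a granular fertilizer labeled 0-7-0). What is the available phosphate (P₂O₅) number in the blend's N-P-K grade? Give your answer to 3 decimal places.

34.973% P₂O₅

Total mass = 46 + 28 = 74 kg.
P₂O₅ mass = 52%×46 + 7%×28 = 25.88 kg.
% P₂O₅ = 25.88 / 74 = 34.97297%.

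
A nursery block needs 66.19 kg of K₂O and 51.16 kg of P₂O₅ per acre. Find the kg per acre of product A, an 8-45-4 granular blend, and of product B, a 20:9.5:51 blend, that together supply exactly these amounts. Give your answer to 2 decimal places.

Let a = kg of product A, b = kg of product B (per acre).
K₂O: 0.04·a + 0.51·b = 66.19
P₂O₅: 0.45·a + 0.095·b = 51.16
Eliminate a: (row1) − 0.04/0.45·(row2) → 0.501556·b = 61.6424, so b = 122.903.
Back-substitute: a = (66.19 − 0.51·122.903) / 0.04 = 87.7428.

87.74 kg product A, 122.90 kg product B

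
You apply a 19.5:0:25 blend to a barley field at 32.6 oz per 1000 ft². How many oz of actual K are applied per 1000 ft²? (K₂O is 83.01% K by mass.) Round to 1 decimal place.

K₂O per 1000 ft² = 32.6 × 25% = 8.15 oz.
Elemental K = 8.15 × 0.8301 = 6.76532 oz per 1000 ft².

6.8 oz K per thousand sq ft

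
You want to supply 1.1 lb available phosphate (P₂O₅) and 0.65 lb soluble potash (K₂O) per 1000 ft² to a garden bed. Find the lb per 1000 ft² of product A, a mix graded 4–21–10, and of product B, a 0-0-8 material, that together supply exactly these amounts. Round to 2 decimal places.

Let a = lb of product A, b = lb of product B (per 1000 ft²).
P₂O₅: 0.21·a + 0·b = 1.1
K₂O: 0.1·a + 0.08·b = 0.65
Eliminate a: (row1) − 0.21/0.1·(row2) → -0.168·b = -0.265, so b = 1.57738.
Back-substitute: a = (1.1 − 0·1.57738) / 0.21 = 5.2381.

5.24 lb product A, 1.58 lb product B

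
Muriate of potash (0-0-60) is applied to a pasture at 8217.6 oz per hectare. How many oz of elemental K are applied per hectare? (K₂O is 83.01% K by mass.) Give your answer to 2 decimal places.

4092.86 oz K per hectare

K₂O per hectare = 8217.6 × 60% = 4930.56 oz.
Elemental K = 4930.56 × 0.8301 = 4092.858 oz per hectare.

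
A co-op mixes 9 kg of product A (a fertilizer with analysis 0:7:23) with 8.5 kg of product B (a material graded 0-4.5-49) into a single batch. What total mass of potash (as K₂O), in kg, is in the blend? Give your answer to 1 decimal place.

K₂O mass = 23%×9 + 49%×8.5 = 6.235 kg.

6.2 kg K₂O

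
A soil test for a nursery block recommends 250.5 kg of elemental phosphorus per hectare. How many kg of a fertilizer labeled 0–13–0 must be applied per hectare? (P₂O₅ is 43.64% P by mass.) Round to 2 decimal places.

As P₂O₅: 250.5 / 0.4364 = 574.015 kg per hectare.
Product per hectare = 574.015 / 13% = 4415.497 kg.

4415.50 kg of product per hectare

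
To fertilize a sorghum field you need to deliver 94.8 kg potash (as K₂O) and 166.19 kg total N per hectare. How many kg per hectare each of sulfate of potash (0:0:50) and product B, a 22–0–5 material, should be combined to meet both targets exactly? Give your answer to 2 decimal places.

114.06 kg sulfate of potash, 755.41 kg product B

With a, b = kg per hectare of sulfate of potash and product B:
K₂O: 0.5·a + 0.05·b = 94.8
N: 0·a + 0.22·b = 166.19
Solving simultaneously: a = 114.059, b = 755.409.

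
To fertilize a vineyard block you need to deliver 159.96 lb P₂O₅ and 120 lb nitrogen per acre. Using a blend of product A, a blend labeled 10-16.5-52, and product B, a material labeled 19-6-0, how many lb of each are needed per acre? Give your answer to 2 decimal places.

Per-acre balance (a = product A, b = product B):
P₂O₅: 0.165·a + 0.06·b = 159.96
N: 0.1·a + 0.19·b = 120
From row1: a = (159.96 − 0.06·b) / 0.165.
Into row2: 0.1·(159.96 − 0.06·b)/0.165 + 0.19·b = 120 → b = 150.059, a = 914.888.

914.89 lb product A, 150.06 lb product B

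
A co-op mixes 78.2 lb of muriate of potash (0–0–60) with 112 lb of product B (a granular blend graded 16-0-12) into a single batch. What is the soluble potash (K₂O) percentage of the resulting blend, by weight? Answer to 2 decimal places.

31.74% K₂O

Total mass = 78.2 + 112 = 190.2 lb.
K₂O mass = 60%×78.2 + 12%×112 = 60.36 lb.
% K₂O = 60.36 / 190.2 = 31.735%.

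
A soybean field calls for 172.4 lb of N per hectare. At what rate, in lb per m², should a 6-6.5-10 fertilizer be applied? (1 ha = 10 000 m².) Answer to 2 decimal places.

0.29 lb of product per sq m

Product per hectare = 172.4 / 6% = 2873.33 lb.
Convert to per m²: 2873.33 × 0.0001 = 0.287333 lb.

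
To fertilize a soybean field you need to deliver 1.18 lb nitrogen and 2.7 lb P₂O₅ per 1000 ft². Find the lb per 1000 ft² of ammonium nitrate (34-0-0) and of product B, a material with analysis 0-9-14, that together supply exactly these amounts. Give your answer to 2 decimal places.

3.47 lb ammonium nitrate, 30.00 lb product B

Per-1000 ft² balance (a = ammonium nitrate, b = product B):
N: 0.34·a + 0·b = 1.18
P₂O₅: 0·a + 0.09·b = 2.7
Solving simultaneously: a = 3.47059, b = 30.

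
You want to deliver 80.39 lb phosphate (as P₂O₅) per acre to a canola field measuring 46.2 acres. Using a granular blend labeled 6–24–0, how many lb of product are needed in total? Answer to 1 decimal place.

15475.1 lb

Product per acre = 80.39 / 24% = 334.958 lb.
Total product = 334.958 × 46.2 = 15475.08 lb.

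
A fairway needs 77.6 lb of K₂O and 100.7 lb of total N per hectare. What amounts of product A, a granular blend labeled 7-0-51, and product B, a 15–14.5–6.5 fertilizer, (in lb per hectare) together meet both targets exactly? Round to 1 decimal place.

70.8 lb product A, 638.3 lb product B

With a, b = lb per hectare of product A and product B:
K₂O: 0.51·a + 0.065·b = 77.6
N: 0.07·a + 0.15·b = 100.7
Eliminate b: (row1) − 0.065/0.15·(row2) → 0.479667·a = 33.9633, so a = 70.8061.
Then b = (100.7 − 0.07·70.8061) / 0.15 = 638.29.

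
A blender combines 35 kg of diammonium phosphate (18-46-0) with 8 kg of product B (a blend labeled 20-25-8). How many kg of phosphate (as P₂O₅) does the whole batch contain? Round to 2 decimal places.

P₂O₅ mass = 46%×35 + 25%×8 = 18.1 kg.

18.10 kg P₂O₅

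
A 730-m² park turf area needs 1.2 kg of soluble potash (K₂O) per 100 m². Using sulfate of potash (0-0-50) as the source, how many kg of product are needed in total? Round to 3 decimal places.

Product per 100 m² = 1.2 / 50% = 2.4 kg.
Total product = 2.4 × 730 / 100 = 17.52 kg.

17.520 kg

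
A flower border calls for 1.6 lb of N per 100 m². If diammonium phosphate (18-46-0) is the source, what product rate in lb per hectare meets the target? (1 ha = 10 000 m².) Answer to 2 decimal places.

Product per 100 m² = 1.6 / 18% = 8.88889 lb.
Convert to per hectare: 8.88889 × 100 = 888.889 lb.

888.89 lb of product per hectare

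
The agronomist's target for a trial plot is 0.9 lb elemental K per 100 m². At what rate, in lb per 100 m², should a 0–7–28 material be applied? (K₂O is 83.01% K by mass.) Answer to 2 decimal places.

3.87 lb of product per hundred sq m

As K₂O: 0.9 / 0.8301 = 1.08421 lb per 100 m².
Product per 100 m² = 1.08421 / 28% = 3.87217 lb.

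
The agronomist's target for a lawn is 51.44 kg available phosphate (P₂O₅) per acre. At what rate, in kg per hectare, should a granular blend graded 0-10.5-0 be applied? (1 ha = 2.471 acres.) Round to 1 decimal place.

1210.6 kg of product per hectare

Product per acre = 51.44 / 10.5% = 489.905 kg.
Convert to per hectare: 489.905 × 2.471 = 1210.55 kg.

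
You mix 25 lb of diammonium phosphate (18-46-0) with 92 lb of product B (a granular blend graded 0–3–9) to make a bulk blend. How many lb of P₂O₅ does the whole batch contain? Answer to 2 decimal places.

14.26 lb P₂O₅

P₂O₅ mass = 46%×25 + 3%×92 = 14.26 lb.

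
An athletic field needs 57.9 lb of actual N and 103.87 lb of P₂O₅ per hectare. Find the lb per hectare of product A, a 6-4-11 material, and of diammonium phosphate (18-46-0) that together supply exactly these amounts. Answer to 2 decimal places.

389.09 lb product A, 191.97 lb diammonium phosphate

Per-hectare balance (a = product A, b = diammonium phosphate):
N: 0.06·a + 0.18·b = 57.9
P₂O₅: 0.04·a + 0.46·b = 103.87
Solving simultaneously: a = 389.088, b = 191.971.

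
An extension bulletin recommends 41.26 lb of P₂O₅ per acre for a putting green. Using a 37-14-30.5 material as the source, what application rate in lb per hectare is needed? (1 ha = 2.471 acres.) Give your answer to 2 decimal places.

728.24 lb of product per hectare

Product per acre = 41.26 / 14% = 294.714 lb.
Convert to per hectare: 294.714 × 2.471 = 728.239 lb.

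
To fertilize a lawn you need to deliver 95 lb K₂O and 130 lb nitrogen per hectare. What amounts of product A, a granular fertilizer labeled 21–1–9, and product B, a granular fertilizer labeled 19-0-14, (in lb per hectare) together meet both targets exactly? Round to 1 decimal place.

12.2 lb product A, 670.7 lb product B

Per-hectare balance (a = product A, b = product B):
K₂O: 0.09·a + 0.14·b = 95
N: 0.21·a + 0.19·b = 130
Eliminate a: (row1) − 0.09/0.21·(row2) → 0.0585714·b = 39.2857, so b = 670.732.
Back-substitute: a = (95 − 0.14·670.732) / 0.09 = 12.1951.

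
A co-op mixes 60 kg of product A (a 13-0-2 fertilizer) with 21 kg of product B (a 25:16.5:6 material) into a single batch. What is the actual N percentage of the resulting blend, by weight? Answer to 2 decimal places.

Total mass = 60 + 21 = 81 kg.
N mass = 13%×60 + 25%×21 = 13.05 kg.
% N = 13.05 / 81 = 16.1111%.

16.11% N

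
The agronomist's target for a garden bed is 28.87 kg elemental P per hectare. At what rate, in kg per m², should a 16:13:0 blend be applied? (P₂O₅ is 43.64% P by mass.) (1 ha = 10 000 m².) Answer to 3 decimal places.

As P₂O₅: 28.87 / 0.4364 = 66.1549 kg per hectare.
Product per hectare = 66.1549 / 13% = 508.884 kg.
Convert to per m²: 508.884 × 0.0001 = 0.0508884 kg.

0.051 kg of product per sq m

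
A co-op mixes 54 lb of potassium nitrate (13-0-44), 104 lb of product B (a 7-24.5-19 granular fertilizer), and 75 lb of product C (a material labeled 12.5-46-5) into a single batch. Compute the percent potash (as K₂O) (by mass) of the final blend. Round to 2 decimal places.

Total mass = 54 + 104 + 75 = 233 lb.
K₂O mass = 44%×54 + 19%×104 + 5%×75 = 47.27 lb.
% K₂O = 47.27 / 233 = 20.2876%.

20.29% K₂O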